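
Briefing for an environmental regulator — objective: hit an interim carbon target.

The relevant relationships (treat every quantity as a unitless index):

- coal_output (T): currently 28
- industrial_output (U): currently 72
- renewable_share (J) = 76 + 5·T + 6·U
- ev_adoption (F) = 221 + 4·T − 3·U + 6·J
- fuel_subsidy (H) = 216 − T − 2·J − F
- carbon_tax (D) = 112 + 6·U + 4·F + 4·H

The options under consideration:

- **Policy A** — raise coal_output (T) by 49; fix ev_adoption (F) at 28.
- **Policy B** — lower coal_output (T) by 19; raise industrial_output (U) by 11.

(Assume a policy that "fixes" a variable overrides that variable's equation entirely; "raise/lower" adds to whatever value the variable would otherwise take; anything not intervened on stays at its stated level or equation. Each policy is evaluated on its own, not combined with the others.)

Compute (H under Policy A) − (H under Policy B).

3078

Policy A (T + 49, F := 28):
  T = 28 + 49 = 77
  U = 72
  J = 76 + 5·77 + 6·72 = 893
  F = 28
  H = 216 − 77 − 2·893 − 28 = -1675
Policy B (T − 19, U + 11):
  T = 28 − 19 = 9
  U = 72 + 11 = 83
  J = 76 + 5·9 + 6·83 = 619
  F = 221 + 4·9 − 3·83 + 6·619 = 3722
  H = 216 − 9 − 2·619 − 3722 = -4753
H: -1675 − (-4753) = 3078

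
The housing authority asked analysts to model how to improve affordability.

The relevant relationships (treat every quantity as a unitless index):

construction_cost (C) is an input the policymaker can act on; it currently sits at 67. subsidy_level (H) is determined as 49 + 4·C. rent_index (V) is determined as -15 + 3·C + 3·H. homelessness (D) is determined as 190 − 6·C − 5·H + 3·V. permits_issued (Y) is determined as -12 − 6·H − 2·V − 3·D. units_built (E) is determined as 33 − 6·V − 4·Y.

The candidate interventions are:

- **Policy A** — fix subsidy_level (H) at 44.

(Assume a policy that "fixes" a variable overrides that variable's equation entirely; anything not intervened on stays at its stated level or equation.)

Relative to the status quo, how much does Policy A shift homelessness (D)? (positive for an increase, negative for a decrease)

-1092

Baseline:
  C = 67
  H = 49 + 4·67 = 317
  V = -15 + 3·67 + 3·317 = 1137
  D = 190 − 6·67 − 5·317 + 3·1137 = 1614
Policy A (H := 44):
  C = 67
  H = 44
  V = -15 + 3·67 + 3·44 = 318
  D = 190 − 6·67 − 5·44 + 3·318 = 522
Change in D: 522 − 1614 = -1092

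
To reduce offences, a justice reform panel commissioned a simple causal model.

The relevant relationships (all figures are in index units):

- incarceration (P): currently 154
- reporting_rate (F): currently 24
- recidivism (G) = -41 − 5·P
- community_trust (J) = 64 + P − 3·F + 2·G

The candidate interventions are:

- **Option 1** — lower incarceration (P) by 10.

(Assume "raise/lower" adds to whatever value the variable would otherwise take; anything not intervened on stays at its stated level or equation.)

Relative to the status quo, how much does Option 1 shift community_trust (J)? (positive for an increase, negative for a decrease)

90

Baseline:
  P = 154
  F = 24
  G = -41 − 5·154 = -811
  J = 64 + 154 − 3·24 + 2·(-811) = -1476
Option 1 (P − 10):
  P = 154 − 10 = 144
  F = 24
  G = -41 − 5·144 = -761
  J = 64 + 144 − 3·24 + 2·(-761) = -1386
Change in J: -1386 − (-1476) = 90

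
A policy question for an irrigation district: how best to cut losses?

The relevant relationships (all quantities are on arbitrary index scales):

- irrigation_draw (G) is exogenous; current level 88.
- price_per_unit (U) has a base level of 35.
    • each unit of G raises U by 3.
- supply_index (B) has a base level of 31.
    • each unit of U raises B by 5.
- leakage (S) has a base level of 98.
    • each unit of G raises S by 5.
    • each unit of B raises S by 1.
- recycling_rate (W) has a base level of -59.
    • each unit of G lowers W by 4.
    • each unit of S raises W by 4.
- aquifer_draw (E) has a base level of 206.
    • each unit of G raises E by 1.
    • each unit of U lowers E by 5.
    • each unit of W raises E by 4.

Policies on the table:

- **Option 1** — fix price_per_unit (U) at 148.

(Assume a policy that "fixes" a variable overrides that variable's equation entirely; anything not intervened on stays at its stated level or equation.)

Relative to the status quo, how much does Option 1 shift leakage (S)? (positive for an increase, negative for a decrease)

Baseline:
  G = 88
  U = 35 + 3·88 = 299
  B = 31 + 5·299 = 1526
  S = 98 + 5·88 + 1526 = 2064
Option 1 (U := 148):
  G = 88
  U = 148
  B = 31 + 5·148 = 771
  S = 98 + 5·88 + 771 = 1309
Change in S: 1309 − 2064 = -755

-755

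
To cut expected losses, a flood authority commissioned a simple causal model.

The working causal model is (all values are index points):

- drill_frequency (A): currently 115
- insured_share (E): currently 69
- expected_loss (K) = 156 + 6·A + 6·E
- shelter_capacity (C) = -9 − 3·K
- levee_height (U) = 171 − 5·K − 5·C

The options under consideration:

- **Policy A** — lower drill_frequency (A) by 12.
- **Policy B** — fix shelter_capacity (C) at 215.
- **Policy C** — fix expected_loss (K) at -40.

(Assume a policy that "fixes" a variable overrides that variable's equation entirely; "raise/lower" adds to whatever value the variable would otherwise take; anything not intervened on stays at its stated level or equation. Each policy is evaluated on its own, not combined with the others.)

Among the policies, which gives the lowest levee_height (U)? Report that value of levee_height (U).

-7204

Policy A (A − 12):
  A = 115 − 12 = 103
  E = 69
  K = 156 + 6·103 + 6·69 = 1188
  C = -9 − 3·1188 = -3573
  U = 171 − 5·1188 − 5·(-3573) = 12096
Policy B (C := 215):
  A = 115
  E = 69
  K = 156 + 6·115 + 6·69 = 1260
  C = 215
  U = 171 − 5·1260 − 5·215 = -7204
Policy C (K := -40):
  A = 115
  E = 69
  K = -40
  C = -9 − 3·(-40) = 111
  U = 171 − 5·(-40) − 5·111 = -184
Comparing — Policy A: U=12096, Policy B: U=-7204, Policy C: U=-184. Lowest is -7204 (Policy B).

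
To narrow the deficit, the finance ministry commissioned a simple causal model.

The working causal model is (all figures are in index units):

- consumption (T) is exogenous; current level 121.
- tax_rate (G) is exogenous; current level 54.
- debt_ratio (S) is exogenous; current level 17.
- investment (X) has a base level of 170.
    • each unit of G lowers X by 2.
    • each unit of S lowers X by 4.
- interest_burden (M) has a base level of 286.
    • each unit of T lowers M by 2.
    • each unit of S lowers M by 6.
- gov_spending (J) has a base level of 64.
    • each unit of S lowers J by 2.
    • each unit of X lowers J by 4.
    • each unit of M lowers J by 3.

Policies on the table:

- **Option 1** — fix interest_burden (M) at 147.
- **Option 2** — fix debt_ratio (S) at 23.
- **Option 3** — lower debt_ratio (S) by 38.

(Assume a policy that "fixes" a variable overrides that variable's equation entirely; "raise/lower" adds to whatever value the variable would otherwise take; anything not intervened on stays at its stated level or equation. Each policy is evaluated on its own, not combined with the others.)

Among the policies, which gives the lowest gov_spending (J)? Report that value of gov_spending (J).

-988

Option 1 (M := 147):
  T = 121
  G = 54
  S = 17
  X = 170 − 2·54 − 4·17 = -6
  M = 147
  J = 64 − 2·17 − 4·(-6) − 3·147 = -387
Option 2 (S := 23):
  T = 121
  G = 54
  S = 23
  X = 170 − 2·54 − 4·23 = -30
  M = 286 − 2·121 − 6·23 = -94
  J = 64 − 2·23 − 4·(-30) − 3·(-94) = 420
Option 3 (S − 38):
  T = 121
  G = 54
  S = 17 − 38 = -21
  X = 170 − 2·54 − 4·(-21) = 146
  M = 286 − 2·121 − 6·(-21) = 170
  J = 64 − 2·(-21) − 4·146 − 3·170 = -988
Comparing — Option 1: J=-387, Option 2: J=420, Option 3: J=-988. Lowest is -988 (Option 3).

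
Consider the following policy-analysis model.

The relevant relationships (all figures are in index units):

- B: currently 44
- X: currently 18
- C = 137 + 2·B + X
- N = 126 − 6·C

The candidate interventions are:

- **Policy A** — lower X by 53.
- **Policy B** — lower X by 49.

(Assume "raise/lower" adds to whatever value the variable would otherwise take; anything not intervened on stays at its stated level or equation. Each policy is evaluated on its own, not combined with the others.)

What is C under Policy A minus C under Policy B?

Policy A (X − 53):
  B = 44
  X = 18 − 53 = -35
  C = 137 + 2·44 + (-35) = 190
Policy B (X − 49):
  B = 44
  X = 18 − 49 = -31
  C = 137 + 2·44 + (-31) = 194
C: 190 − 194 = -4

-4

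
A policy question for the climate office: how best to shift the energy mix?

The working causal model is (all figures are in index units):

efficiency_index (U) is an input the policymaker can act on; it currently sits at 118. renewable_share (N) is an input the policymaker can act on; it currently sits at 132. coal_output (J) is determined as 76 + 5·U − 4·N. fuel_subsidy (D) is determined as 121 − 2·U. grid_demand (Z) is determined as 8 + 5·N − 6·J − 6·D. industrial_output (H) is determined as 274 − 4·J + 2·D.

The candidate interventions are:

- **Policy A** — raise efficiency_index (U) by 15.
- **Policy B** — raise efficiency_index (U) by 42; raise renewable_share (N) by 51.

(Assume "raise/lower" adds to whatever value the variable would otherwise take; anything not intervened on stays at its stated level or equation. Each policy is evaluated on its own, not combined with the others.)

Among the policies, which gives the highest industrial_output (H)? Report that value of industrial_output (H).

Policy A (U + 15):
  U = 118 + 15 = 133
  N = 132
  J = 76 + 5·133 − 4·132 = 213
  D = 121 − 2·133 = -145
  H = 274 − 4·213 + 2·(-145) = -868
Policy B (U + 42, N + 51):
  U = 118 + 42 = 160
  N = 132 + 51 = 183
  J = 76 + 5·160 − 4·183 = 144
  D = 121 − 2·160 = -199
  H = 274 − 4·144 + 2·(-199) = -700
Comparing — Policy A: H=-868, Policy B: H=-700. Highest is -700 (Policy B).

-700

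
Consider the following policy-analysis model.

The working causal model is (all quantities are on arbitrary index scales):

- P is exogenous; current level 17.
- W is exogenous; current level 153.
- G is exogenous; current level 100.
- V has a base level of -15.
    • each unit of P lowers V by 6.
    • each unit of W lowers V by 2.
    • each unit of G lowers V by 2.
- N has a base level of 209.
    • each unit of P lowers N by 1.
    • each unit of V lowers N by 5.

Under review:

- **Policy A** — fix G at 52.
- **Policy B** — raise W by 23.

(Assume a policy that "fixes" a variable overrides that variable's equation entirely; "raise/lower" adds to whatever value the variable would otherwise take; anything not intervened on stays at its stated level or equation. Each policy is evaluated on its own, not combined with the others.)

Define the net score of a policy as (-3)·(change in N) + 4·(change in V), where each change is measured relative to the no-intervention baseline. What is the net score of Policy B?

-874

Baseline:
  P = 17
  W = 153
  G = 100
  V = -15 − 6·17 − 2·153 − 2·100 = -623
  N = 209 − 17 − 5·(-623) = 3307
Policy B (W + 23):
  P = 17
  W = 153 + 23 = 176
  G = 100
  V = -15 − 6·17 − 2·176 − 2·100 = -669
  N = 209 − 17 − 5·(-669) = 3537
ΔN = 3537 − 3307 = 230; ΔV = -669 − (-623) = -46
Score = (-3)·230 + 4·(-46) = -874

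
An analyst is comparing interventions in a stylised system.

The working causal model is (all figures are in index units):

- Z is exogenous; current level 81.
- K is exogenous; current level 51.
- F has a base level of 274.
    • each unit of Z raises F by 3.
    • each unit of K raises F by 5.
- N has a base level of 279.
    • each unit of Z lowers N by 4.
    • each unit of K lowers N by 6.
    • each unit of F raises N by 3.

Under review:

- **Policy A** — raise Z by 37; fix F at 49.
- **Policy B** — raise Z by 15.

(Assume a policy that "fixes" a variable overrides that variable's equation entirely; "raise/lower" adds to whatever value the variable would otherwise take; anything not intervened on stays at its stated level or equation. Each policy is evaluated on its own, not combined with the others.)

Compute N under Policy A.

Policy A (Z + 37, F := 49):
  Z = 81 + 37 = 118
  K = 51
  F = 49
  N = 279 − 4·118 − 6·51 + 3·49 = -352

-352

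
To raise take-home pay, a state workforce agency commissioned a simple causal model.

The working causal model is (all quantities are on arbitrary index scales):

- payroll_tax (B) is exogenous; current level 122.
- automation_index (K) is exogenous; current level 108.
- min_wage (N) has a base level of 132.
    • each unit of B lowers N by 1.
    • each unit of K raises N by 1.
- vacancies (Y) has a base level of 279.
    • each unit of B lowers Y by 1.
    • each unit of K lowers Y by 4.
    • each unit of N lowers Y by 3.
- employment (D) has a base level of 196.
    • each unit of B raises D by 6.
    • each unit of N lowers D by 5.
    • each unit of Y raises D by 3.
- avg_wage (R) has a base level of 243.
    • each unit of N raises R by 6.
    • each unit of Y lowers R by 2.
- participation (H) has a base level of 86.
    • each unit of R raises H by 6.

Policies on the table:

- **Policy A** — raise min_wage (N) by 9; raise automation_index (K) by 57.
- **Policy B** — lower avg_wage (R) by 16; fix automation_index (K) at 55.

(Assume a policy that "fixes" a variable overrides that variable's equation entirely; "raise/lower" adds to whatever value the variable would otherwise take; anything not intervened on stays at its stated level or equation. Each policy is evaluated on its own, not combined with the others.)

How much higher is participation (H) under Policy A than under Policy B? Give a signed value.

Policy A (N + 9, K + 57):
  B = 122
  K = 108 + 57 = 165
  N = 132 − 122 + 165 (+9 from intervention) = 184
  Y = 279 − 122 − 4·165 − 3·184 = -1055
  R = 243 + 6·184 − 2·(-1055) = 3457
  H = 86 + 6·3457 = 20828
Policy B (R − 16, K := 55):
  B = 122
  K = 55
  N = 132 − 122 + 55 = 65
  Y = 279 − 122 − 4·55 − 3·65 = -258
  R = 243 + 6·65 − 2·(-258) (−16 from intervention) = 1133
  H = 86 + 6·1133 = 6884
H: 20828 − 6884 = 13944

13944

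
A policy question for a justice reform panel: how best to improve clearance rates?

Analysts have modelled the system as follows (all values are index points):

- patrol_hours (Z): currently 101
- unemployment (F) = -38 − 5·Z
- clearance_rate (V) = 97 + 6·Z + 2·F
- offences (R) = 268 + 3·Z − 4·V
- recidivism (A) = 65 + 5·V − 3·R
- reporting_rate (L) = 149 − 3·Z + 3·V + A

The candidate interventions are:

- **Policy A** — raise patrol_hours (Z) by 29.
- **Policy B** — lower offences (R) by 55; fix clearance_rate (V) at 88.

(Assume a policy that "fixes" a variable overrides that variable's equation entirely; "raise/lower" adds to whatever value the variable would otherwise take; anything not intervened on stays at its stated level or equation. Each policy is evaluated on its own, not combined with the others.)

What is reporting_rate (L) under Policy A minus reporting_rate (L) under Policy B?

-12253

Policy A (Z + 29):
  Z = 101 + 29 = 130
  F = -38 − 5·130 = -688
  V = 97 + 6·130 + 2·(-688) = -499
  R = 268 + 3·130 − 4·(-499) = 2654
  A = 65 + 5·(-499) − 3·2654 = -10392
  L = 149 − 3·130 + 3·(-499) + (-10392) = -12130
Policy B (R − 55, V := 88):
  Z = 101
  F = -38 − 5·101 = -543
  V = 88
  R = 268 + 3·101 − 4·88 (−55 from intervention) = 164
  A = 65 + 5·88 − 3·164 = 13
  L = 149 − 3·101 + 3·88 + 13 = 123
L: -12130 − 123 = -12253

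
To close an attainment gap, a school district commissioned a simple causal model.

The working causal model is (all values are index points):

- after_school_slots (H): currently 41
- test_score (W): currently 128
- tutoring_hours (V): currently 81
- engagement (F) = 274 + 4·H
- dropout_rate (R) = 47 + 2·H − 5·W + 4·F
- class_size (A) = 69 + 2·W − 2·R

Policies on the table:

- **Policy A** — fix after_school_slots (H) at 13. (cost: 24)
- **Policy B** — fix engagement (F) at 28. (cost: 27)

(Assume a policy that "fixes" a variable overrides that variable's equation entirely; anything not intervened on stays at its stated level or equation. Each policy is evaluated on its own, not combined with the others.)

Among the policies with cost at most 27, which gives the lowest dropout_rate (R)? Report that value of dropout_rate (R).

-399

Policy A (H := 13):
  H = 13
  W = 128
  F = 274 + 4·13 = 326
  R = 47 + 2·13 − 5·128 + 4·326 = 737
Policy B (F := 28):
  H = 41
  W = 128
  F = 28
  R = 47 + 2·41 − 5·128 + 4·28 = -399
Comparing — Policy A: R=737, Policy B: R=-399. Lowest is -399 (Policy B).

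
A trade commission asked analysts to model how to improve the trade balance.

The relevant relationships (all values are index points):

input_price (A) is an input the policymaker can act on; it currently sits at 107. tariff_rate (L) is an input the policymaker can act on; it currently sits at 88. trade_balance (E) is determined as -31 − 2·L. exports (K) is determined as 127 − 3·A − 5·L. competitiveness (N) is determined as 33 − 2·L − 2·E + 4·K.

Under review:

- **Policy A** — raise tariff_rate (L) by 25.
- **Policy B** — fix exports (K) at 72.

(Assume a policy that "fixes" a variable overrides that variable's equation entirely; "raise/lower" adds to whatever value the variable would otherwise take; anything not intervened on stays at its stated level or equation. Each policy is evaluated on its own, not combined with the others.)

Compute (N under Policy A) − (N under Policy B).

Policy A (L + 25):
  A = 107
  L = 88 + 25 = 113
  E = -31 − 2·113 = -257
  K = 127 − 3·107 − 5·113 = -759
  N = 33 − 2·113 − 2·(-257) + 4·(-759) = -2715
Policy B (K := 72):
  A = 107
  L = 88
  E = -31 − 2·88 = -207
  K = 72
  N = 33 − 2·88 − 2·(-207) + 4·72 = 559
N: -2715 − 559 = -3274

-3274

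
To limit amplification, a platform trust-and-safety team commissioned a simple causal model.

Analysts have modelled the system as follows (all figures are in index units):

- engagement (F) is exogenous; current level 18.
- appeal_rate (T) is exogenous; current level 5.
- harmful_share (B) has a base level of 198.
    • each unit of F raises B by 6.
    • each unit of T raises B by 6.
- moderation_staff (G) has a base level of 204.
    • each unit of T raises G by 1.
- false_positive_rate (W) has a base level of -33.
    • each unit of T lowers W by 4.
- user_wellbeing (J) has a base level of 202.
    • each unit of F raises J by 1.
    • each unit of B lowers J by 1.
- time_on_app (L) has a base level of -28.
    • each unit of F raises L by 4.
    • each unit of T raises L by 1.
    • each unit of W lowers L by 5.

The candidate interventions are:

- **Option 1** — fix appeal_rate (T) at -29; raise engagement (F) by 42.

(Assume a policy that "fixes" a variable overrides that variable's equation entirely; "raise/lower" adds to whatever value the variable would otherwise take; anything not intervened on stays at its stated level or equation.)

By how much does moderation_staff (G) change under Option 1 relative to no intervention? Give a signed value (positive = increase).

Baseline:
  T = 5
  G = 204 + 5 = 209
Option 1 (T := -29, F + 42):
  T = -29
  G = 204 + (-29) = 175
Change in G: 175 − 209 = -34

-34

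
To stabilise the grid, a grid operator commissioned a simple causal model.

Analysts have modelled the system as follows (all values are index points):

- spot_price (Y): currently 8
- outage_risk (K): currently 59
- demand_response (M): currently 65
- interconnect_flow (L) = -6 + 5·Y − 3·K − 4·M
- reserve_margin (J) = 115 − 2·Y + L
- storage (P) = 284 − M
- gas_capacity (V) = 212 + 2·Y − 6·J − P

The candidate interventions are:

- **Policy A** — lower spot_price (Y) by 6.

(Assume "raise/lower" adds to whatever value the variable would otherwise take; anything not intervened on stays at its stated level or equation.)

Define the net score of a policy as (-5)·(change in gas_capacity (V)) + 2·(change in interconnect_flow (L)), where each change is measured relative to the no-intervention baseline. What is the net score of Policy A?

-540

Baseline:
  Y = 8
  K = 59
  M = 65
  L = -6 + 5·8 − 3·59 − 4·65 = -403
  J = 115 − 2·8 + (-403) = -304
  P = 284 − 65 = 219
  V = 212 + 2·8 − 6·(-304) − 219 = 1833
Policy A (Y − 6):
  Y = 8 − 6 = 2
  K = 59
  M = 65
  L = -6 + 5·2 − 3·59 − 4·65 = -433
  J = 115 − 2·2 + (-433) = -322
  P = 284 − 65 = 219
  V = 212 + 2·2 − 6·(-322) − 219 = 1929
ΔV = 1929 − 1833 = 96; ΔL = -433 − (-403) = -30
Score = (-5)·96 + 2·(-30) = -540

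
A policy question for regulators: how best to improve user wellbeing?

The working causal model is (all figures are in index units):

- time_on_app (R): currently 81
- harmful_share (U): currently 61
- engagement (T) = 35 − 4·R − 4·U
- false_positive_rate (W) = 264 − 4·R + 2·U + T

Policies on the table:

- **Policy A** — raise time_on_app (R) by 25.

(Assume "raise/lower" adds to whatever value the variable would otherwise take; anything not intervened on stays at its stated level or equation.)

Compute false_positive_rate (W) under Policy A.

-671

Policy A (R + 25):
  R = 81 + 25 = 106
  U = 61
  T = 35 − 4·106 − 4·61 = -633
  W = 264 − 4·106 + 2·61 + (-633) = -671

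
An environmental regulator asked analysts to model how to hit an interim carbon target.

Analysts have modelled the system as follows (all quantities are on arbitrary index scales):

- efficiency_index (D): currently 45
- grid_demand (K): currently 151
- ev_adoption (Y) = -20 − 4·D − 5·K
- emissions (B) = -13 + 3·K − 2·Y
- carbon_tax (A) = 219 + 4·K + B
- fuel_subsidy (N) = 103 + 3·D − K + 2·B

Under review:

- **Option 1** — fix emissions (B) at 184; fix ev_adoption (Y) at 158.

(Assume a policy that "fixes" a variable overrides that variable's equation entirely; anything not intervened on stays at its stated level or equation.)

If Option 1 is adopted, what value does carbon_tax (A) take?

Option 1 (B := 184, Y := 158):
  D = 45
  K = 151
  Y = 158
  B = 184
  A = 219 + 4·151 + 184 = 1007

1007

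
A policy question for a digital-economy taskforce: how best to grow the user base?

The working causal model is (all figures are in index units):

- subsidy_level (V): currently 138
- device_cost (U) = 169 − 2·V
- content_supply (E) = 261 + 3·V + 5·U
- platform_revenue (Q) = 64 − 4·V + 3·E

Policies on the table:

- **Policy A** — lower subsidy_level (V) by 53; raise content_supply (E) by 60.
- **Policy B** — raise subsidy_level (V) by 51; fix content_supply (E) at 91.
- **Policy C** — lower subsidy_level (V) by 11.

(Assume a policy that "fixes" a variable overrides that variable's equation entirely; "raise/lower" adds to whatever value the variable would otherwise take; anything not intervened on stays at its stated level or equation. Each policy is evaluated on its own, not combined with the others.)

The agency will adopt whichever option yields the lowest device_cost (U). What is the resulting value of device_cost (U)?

Policy A (V − 53, E + 60):
  V = 138 − 53 = 85
  U = 169 − 2·85 = -1
Policy B (V + 51, E := 91):
  V = 138 + 51 = 189
  U = 169 − 2·189 = -209
Policy C (V − 11):
  V = 138 − 11 = 127
  U = 169 − 2·127 = -85
Comparing — Policy A: U=-1, Policy B: U=-209, Policy C: U=-85. Lowest is -209 (Policy B).

-209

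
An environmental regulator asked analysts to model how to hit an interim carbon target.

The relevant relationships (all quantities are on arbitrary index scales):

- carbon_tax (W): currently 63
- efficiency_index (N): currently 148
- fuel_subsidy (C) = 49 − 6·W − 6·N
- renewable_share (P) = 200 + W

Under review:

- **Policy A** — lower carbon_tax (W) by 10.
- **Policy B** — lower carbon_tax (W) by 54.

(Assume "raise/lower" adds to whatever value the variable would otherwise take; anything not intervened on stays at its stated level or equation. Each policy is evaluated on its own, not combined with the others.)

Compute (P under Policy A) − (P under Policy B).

44

Policy A (W − 10):
  W = 63 − 10 = 53
  P = 200 + 53 = 253
Policy B (W − 54):
  W = 63 − 54 = 9
  P = 200 + 9 = 209
P: 253 − 209 = 44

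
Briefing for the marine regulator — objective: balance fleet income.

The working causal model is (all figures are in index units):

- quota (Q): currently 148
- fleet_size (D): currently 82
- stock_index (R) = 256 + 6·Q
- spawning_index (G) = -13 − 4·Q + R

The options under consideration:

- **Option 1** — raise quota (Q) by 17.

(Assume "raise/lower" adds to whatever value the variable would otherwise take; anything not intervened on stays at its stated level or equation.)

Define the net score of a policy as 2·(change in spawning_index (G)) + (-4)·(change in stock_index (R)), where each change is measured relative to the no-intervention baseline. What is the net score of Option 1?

Baseline:
  Q = 148
  R = 256 + 6·148 = 1144
  G = -13 − 4·148 + 1144 = 539
Option 1 (Q + 17):
  Q = 148 + 17 = 165
  R = 256 + 6·165 = 1246
  G = -13 − 4·165 + 1246 = 573
ΔG = 573 − 539 = 34; ΔR = 1246 − 1144 = 102
Score = 2·34 + (-4)·102 = -340

-340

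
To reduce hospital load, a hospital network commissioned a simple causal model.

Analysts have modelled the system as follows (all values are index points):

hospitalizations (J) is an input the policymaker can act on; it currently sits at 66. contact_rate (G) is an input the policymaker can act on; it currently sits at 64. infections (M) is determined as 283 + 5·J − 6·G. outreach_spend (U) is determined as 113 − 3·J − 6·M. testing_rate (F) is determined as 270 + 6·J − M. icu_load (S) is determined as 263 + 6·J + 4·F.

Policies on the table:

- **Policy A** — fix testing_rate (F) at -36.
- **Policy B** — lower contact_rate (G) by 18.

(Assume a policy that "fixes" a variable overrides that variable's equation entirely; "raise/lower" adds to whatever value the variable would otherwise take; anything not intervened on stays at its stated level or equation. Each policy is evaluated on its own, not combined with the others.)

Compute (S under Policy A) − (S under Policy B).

Policy A (F := -36):
  J = 66
  G = 64
  M = 283 + 5·66 − 6·64 = 229
  F = -36
  S = 263 + 6·66 + 4·(-36) = 515
Policy B (G − 18):
  J = 66
  G = 64 − 18 = 46
  M = 283 + 5·66 − 6·46 = 337
  F = 270 + 6·66 − 337 = 329
  S = 263 + 6·66 + 4·329 = 1975
S: 515 − 1975 = -1460

-1460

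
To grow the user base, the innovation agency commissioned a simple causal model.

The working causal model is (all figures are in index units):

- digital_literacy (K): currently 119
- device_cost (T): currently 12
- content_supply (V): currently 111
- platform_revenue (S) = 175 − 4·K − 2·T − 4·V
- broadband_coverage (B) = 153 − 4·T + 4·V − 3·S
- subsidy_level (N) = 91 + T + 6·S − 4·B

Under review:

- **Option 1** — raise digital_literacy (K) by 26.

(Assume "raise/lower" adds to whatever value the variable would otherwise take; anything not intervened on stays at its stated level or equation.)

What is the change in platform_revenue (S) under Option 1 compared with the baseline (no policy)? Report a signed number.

Baseline:
  K = 119
  T = 12
  V = 111
  S = 175 − 4·119 − 2·12 − 4·111 = -769
Option 1 (K + 26):
  K = 119 + 26 = 145
  T = 12
  V = 111
  S = 175 − 4·145 − 2·12 − 4·111 = -873
Change in S: -873 − (-769) = -104

-104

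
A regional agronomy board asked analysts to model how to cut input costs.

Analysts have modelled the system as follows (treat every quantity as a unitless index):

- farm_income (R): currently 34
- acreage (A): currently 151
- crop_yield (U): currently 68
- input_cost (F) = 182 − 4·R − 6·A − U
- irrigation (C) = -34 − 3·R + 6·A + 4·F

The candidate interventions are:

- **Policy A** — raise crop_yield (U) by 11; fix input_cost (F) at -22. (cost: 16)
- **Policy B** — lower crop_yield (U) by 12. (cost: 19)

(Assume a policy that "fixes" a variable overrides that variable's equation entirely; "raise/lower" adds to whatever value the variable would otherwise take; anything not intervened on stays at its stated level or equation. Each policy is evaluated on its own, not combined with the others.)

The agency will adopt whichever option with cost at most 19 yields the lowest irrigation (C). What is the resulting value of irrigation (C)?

-2894

Policy A (U + 11, F := -22):
  R = 34
  A = 151
  U = 68 + 11 = 79
  F = -22
  C = -34 − 3·34 + 6·151 + 4·(-22) = 682
Policy B (U − 12):
  R = 34
  A = 151
  U = 68 − 12 = 56
  F = 182 − 4·34 − 6·151 − 56 = -916
  C = -34 − 3·34 + 6·151 + 4·(-916) = -2894
Comparing — Policy A: C=682, Policy B: C=-2894. Lowest is -2894 (Policy B).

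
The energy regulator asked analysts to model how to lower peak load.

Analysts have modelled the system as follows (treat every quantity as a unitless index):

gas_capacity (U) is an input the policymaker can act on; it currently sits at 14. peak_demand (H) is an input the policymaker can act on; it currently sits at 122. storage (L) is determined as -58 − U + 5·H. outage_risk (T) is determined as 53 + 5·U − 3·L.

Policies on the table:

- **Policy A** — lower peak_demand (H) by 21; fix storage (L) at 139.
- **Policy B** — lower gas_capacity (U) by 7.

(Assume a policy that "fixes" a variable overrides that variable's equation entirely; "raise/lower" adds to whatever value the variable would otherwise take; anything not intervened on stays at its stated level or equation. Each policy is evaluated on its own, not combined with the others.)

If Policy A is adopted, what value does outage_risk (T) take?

-294

Policy A (H − 21, L := 139):
  U = 14
  H = 122 − 21 = 101
  L = 139
  T = 53 + 5·14 − 3·139 = -294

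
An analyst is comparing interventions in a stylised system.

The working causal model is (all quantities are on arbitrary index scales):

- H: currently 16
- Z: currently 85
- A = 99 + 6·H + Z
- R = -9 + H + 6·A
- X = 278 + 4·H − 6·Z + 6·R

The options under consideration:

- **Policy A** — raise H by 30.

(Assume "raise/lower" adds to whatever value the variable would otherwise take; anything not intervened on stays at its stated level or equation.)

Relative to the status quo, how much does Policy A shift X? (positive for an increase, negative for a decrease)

6780

Baseline:
  H = 16
  Z = 85
  A = 99 + 6·16 + 85 = 280
  R = -9 + 16 + 6·280 = 1687
  X = 278 + 4·16 − 6·85 + 6·1687 = 9954
Policy A (H + 30):
  H = 16 + 30 = 46
  Z = 85
  A = 99 + 6·46 + 85 = 460
  R = -9 + 46 + 6·460 = 2797
  X = 278 + 4·46 − 6·85 + 6·2797 = 16734
Change in X: 16734 − 9954 = 6780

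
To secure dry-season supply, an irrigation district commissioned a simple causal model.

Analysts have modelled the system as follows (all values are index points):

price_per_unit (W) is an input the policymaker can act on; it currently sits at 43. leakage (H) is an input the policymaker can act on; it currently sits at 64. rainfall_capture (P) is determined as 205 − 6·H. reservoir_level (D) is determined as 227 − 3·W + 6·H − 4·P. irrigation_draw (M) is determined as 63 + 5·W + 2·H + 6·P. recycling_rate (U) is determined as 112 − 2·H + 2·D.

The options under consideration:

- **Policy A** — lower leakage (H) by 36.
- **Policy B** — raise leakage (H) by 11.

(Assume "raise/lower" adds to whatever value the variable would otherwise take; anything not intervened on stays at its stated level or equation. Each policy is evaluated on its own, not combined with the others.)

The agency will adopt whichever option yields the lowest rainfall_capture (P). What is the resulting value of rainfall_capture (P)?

-245

Policy A (H − 36):
  H = 64 − 36 = 28
  P = 205 − 6·28 = 37
Policy B (H + 11):
  H = 64 + 11 = 75
  P = 205 − 6·75 = -245
Comparing — Policy A: P=37, Policy B: P=-245. Lowest is -245 (Policy B).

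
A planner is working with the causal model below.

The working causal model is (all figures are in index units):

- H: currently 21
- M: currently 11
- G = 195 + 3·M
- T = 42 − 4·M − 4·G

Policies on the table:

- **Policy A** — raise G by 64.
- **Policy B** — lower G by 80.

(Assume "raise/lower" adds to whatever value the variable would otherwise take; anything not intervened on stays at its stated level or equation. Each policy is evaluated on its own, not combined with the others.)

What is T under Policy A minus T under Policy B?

Policy A (G + 64):
  M = 11
  G = 195 + 3·11 (+64 from intervention) = 292
  T = 42 − 4·11 − 4·292 = -1170
Policy B (G − 80):
  M = 11
  G = 195 + 3·11 (−80 from intervention) = 148
  T = 42 − 4·11 − 4·148 = -594
T: -1170 − (-594) = -576

-576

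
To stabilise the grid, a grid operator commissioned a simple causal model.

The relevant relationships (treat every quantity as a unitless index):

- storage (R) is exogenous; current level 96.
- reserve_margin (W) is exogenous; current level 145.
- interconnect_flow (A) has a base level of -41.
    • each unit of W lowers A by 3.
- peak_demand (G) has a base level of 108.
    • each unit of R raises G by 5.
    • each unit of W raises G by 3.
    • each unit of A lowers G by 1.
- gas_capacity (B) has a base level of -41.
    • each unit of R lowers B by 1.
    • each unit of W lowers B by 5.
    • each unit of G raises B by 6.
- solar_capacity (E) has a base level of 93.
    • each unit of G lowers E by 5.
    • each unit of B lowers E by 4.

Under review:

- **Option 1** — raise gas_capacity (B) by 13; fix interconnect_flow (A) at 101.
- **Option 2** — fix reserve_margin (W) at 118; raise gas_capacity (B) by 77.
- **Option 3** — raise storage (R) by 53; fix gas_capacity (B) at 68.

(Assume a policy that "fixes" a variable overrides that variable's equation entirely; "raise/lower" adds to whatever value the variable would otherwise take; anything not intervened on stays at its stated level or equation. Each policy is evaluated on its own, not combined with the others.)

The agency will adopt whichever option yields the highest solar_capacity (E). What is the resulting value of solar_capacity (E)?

-8999

Option 1 (B + 13, A := 101):
  R = 96
  W = 145
  A = 101
  G = 108 + 5·96 + 3·145 − 101 = 922
  B = -41 − 96 − 5·145 + 6·922 (+13 from intervention) = 4683
  E = 93 − 5·922 − 4·4683 = -23249
Option 2 (W := 118, B + 77):
  R = 96
  W = 118
  A = -41 − 3·118 = -395
  G = 108 + 5·96 + 3·118 − (-395) = 1337
  B = -41 − 96 − 5·118 + 6·1337 (+77 from intervention) = 7372
  E = 93 − 5·1337 − 4·7372 = -36080
Option 3 (R + 53, B := 68):
  R = 96 + 53 = 149
  W = 145
  A = -41 − 3·145 = -476
  G = 108 + 5·149 + 3·145 − (-476) = 1764
  B = 68
  E = 93 − 5·1764 − 4·68 = -8999
Comparing — Option 1: E=-23249, Option 2: E=-36080, Option 3: E=-8999. Highest is -8999 (Option 3).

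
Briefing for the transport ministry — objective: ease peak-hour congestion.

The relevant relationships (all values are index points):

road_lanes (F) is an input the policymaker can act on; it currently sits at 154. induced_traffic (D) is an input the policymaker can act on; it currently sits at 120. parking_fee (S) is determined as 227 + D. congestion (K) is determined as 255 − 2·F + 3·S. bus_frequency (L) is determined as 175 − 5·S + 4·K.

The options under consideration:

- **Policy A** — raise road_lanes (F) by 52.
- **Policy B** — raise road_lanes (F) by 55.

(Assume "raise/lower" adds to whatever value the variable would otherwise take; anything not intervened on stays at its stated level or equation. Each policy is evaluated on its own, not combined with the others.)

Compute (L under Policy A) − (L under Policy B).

Policy A (F + 52):
  F = 154 + 52 = 206
  D = 120
  S = 227 + 120 = 347
  K = 255 − 2·206 + 3·347 = 884
  L = 175 − 5·347 + 4·884 = 1976
Policy B (F + 55):
  F = 154 + 55 = 209
  D = 120
  S = 227 + 120 = 347
  K = 255 − 2·209 + 3·347 = 878
  L = 175 − 5·347 + 4·878 = 1952
L: 1976 − 1952 = 24

24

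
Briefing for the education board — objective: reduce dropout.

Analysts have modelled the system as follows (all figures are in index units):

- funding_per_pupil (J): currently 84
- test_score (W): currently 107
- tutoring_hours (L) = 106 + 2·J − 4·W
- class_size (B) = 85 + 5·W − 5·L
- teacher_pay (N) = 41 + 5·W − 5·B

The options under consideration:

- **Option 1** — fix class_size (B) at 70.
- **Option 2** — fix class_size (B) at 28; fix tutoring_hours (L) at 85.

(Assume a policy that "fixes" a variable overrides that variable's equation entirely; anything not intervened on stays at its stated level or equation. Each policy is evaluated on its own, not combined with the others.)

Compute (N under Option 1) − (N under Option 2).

-210

Option 1 (B := 70):
  J = 84
  W = 107
  L = 106 + 2·84 − 4·107 = -154
  B = 70
  N = 41 + 5·107 − 5·70 = 226
Option 2 (B := 28, L := 85):
  J = 84
  W = 107
  L = 85
  B = 28
  N = 41 + 5·107 − 5·28 = 436
N: 226 − 436 = -210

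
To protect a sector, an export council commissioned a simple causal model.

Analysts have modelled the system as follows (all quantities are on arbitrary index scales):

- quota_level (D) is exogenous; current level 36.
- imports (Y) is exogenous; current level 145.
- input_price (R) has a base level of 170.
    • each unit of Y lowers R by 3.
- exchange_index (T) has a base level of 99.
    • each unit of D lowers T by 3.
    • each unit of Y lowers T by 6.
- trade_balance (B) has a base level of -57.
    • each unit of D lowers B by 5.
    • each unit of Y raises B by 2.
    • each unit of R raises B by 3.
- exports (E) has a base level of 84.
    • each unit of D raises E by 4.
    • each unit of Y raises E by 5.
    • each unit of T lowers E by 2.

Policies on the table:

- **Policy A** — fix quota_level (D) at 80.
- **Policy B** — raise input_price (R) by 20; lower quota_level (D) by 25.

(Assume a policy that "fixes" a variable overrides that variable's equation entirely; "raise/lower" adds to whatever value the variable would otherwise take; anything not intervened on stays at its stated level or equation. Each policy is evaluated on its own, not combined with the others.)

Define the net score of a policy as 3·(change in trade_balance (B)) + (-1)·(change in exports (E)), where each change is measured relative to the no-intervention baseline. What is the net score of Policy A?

Baseline:
  D = 36
  Y = 145
  R = 170 − 3·145 = -265
  T = 99 − 3·36 − 6·145 = -879
  B = -57 − 5·36 + 2·145 + 3·(-265) = -742
  E = 84 + 4·36 + 5·145 − 2·(-879) = 2711
Policy A (D := 80):
  D = 80
  Y = 145
  R = 170 − 3·145 = -265
  T = 99 − 3·80 − 6·145 = -1011
  B = -57 − 5·80 + 2·145 + 3·(-265) = -962
  E = 84 + 4·80 + 5·145 − 2·(-1011) = 3151
ΔB = -962 − (-742) = -220; ΔE = 3151 − 2711 = 440
Score = 3·(-220) + (-1)·440 = -1100

-1100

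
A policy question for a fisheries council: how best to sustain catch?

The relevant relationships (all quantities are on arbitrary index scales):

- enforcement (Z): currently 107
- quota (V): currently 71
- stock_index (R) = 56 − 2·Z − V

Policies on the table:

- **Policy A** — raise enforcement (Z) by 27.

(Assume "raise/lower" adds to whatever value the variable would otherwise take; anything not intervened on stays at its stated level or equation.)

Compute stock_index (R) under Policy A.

Policy A (Z + 27):
  Z = 107 + 27 = 134
  V = 71
  R = 56 − 2·134 − 71 = -283

-283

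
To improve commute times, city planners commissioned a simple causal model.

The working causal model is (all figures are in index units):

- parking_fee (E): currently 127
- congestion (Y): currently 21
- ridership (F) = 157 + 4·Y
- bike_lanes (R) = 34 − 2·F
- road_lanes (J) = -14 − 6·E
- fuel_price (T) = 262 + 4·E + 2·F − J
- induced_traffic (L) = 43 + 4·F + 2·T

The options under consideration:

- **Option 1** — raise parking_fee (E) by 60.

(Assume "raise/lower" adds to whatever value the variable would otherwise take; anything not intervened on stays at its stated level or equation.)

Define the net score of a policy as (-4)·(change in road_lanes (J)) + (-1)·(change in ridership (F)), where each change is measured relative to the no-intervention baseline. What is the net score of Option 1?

1440

Baseline:
  E = 127
  Y = 21
  F = 157 + 4·21 = 241
  J = -14 − 6·127 = -776
Option 1 (E + 60):
  E = 127 + 60 = 187
  Y = 21
  F = 157 + 4·21 = 241
  J = -14 − 6·187 = -1136
ΔJ = -1136 − (-776) = -360; ΔF = 241 − 241 = 0
Score = (-4)·(-360) + (-1)·0 = 1440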